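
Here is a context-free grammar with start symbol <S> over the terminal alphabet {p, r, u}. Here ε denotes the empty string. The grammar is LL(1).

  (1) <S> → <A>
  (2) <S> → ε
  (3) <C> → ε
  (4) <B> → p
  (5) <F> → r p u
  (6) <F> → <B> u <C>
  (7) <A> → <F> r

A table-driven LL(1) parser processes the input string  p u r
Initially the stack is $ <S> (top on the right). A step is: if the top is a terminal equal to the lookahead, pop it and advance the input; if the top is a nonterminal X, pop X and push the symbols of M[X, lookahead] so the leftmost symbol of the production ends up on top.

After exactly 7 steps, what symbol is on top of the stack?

r

     Stack          Input    Action
  1  $ <S>          p u r $  expand <S> → <A>
  2  $ <A>          p u r $  expand <A> → <F> r
  3  $ r <F>        p u r $  expand <F> → <B> u <C>
  4  $ r <C> u <B>  p u r $  expand <B> → p
  5  $ r <C> u p    p u r $  match p
  6  $ r <C> u      u r $    match u
  7  $ r <C>        r $      expand <C> → ε
Stack after step 7: $ r (top = r).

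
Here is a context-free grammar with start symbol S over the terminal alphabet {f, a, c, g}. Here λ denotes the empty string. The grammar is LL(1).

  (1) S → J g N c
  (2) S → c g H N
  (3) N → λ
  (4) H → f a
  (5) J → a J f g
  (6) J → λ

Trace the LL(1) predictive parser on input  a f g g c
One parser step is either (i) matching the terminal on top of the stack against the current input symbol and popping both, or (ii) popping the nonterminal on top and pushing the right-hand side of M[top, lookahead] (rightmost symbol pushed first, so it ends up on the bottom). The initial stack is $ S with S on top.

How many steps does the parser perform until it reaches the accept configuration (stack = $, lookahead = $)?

9

step 1: stack=$ S  input=a f g g c $  — expand S → J g N c
step 2: stack=$ c N g J  input=a f g g c $  — expand J → a J f g
step 3: stack=$ c N g g f J a  input=a f g g c $  — match a
step 4: stack=$ c N g g f J  input=f g g c $  — expand J → λ
step 5: stack=$ c N g g f  input=f g g c $  — match f
step 6: stack=$ c N g g  input=g g c $  — match g
step 7: stack=$ c N g  input=g c $  — match g
step 8: stack=$ c N  input=c $  — expand N → λ
step 9: stack=$ c  input=c $  — match c
Accept reached after 9 steps.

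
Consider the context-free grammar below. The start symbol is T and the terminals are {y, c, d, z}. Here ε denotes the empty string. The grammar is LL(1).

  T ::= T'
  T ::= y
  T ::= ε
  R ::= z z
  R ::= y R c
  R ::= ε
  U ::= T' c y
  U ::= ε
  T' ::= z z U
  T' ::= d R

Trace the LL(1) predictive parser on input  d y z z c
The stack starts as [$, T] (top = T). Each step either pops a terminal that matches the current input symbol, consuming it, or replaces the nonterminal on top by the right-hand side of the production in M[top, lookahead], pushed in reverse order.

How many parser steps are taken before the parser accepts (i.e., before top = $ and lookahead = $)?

9

     Stack    Input        Action
  1  $ T      d y z z c $  expand T ::= T'
  2  $ T'     d y z z c $  expand T' ::= d R
  3  $ R d    d y z z c $  match d
  4  $ R      y z z c $    expand R ::= y R c
  5  $ c R y  y z z c $    match y
  6  $ c R    z z c $      expand R ::= z z
  7  $ c z z  z z c $      match z
  8  $ c z    z c $        match z
  9  $ c      c $          match c
Accept reached after 9 steps.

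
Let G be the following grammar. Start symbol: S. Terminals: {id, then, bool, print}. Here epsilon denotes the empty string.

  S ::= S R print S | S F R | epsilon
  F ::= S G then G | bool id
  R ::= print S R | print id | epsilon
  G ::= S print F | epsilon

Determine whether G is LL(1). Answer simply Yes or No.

No

FIRST(S) = {epsilon, bool, print, then}
FIRST(F) = {bool, print, then}
FIRST(R) = {epsilon, print}
FIRST(G) = {epsilon, bool, print, then}
FOLLOW(S) = {$, bool, print, then}
FOLLOW(F) = {$, bool, print, then}
FOLLOW(R) = {$, bool, print, then}
FOLLOW(G) = {$, bool, print, then}
Cell M[F, bool] receives both F ::= S G then G and F ::= bool id — the grammar is not LL(1).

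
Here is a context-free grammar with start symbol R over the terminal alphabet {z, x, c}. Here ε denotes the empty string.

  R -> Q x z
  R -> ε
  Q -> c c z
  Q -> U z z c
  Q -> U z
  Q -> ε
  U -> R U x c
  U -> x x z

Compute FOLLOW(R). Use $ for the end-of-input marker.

{$, c, x}

FIRST(R) = {ε, c, x}  (via Q x z)
FIRST(U) = {c, x}  (via R U x c)
FIRST(Q) = {ε, c, x}  (via U z z c, U z)
FOLLOW(R) includes $ since R is the start symbol.
FOLLOW(R): in U->R U x c, R is followed by U x c with FIRST {c, x}. Thus FOLLOW(R) = {$, c, x}.
FOLLOW(Q): in R->Q x z, Q is followed by x z with FIRST {x}. Thus FOLLOW(Q) = {x}.
FOLLOW(U): in Q->U z z c, U is followed by z z c with FIRST {z}; in Q->U z, U is followed by z with FIRST {z}; in U->R U x c, U is followed by x c with FIRST {x}. Thus FOLLOW(U) = {x, z}.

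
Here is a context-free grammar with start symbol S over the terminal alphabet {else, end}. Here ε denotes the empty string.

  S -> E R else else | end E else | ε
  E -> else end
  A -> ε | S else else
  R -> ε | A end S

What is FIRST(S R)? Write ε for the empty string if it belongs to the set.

{ε, else, end}

FIRST(E) = {else}
FIRST(S) = {ε, else, end}  (via E R else else)
FIRST(A) = {ε, else, end}  (via S else else)
FIRST(R) = {ε, else, end}  (via A end S)
FIRST(S R): take FIRST of each symbol in turn, carrying on past any symbol whose FIRST contains ε; result {ε, else, end}.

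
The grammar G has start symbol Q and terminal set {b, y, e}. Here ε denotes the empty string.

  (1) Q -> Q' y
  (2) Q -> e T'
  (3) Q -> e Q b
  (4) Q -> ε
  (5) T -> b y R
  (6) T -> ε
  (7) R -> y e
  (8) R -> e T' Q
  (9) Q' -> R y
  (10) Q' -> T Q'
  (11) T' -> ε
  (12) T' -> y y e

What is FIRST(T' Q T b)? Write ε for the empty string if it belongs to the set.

{b, e, y}

FIRST(T): from T->b y R we get {b}; from T->ε we get {ε}. So FIRST(T) = {ε, b}.
FIRST(R): from R->y e we get {y}; from R->e T' Q we get {e}. So FIRST(R) = {e, y}.
FIRST(T'): from T'->ε we get {ε}; from T'->y y e we get {y}. So FIRST(T') = {ε, y}.
FIRST(Q'): from Q'->R y we get {e, y}; from Q'->T Q' we get {b, e, y}. So FIRST(Q') = {b, e, y}.
FIRST(Q): from Q->Q' y we get {b, e, y}; from Q->e T' we get {e}; from Q->e Q b we get {e}; from Q->ε we get {ε}. So FIRST(Q) = {ε, b, e, y}.
FIRST(T' Q T b): take FIRST of each symbol in turn, carrying on past any symbol whose FIRST contains ε; result {b, e, y}.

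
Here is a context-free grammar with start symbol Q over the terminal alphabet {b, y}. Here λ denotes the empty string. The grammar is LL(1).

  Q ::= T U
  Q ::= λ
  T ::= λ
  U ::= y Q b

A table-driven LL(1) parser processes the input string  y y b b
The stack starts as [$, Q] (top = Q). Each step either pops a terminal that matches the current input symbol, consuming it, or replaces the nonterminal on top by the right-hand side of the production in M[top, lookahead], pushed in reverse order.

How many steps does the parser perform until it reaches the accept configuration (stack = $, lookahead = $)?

step 1: stack=$ Q  input=y y b b $  — expand Q ::= T U
step 2: stack=$ U T  input=y y b b $  — expand T ::= λ
step 3: stack=$ U  input=y y b b $  — expand U ::= y Q b
step 4: stack=$ b Q y  input=y y b b $  — match y
step 5: stack=$ b Q  input=y b b $  — expand Q ::= T U
step 6: stack=$ b U T  input=y b b $  — expand T ::= λ
step 7: stack=$ b U  input=y b b $  — expand U ::= y Q b
step 8: stack=$ b b Q y  input=y b b $  — match y
step 9: stack=$ b b Q  input=b b $  — expand Q ::= λ
step 10: stack=$ b b  input=b b $  — match b
step 11: stack=$ b  input=b $  — match b
Accept reached after 11 steps.

11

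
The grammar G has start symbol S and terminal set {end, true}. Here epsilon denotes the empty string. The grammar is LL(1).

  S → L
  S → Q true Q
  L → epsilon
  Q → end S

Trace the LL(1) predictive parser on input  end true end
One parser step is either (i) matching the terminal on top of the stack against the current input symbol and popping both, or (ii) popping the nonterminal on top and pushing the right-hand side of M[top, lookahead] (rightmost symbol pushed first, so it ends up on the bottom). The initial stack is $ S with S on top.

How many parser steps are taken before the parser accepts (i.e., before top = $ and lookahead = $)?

      Stack           Input           Action
   1  $ S             end true end $  expand S → Q true Q
   2  $ Q true Q      end true end $  expand Q → end S
   3  $ Q true S end  end true end $  match end
   4  $ Q true S      true end $      expand S → L
   5  $ Q true L      true end $      expand L → epsilon
   6  $ Q true        true end $      match true
   7  $ Q             end $           expand Q → end S
   8  $ S end         end $           match end
   9  $ S             $               expand S → L
  10  $ L             $               expand L → epsilon
Accept reached after 10 steps.

10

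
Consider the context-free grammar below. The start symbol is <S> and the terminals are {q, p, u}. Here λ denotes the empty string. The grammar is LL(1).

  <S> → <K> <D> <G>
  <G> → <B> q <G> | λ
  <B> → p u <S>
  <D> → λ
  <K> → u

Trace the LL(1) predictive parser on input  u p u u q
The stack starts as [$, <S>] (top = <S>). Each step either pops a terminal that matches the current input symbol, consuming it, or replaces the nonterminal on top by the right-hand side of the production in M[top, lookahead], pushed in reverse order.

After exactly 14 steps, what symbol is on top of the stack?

      Stack                Input        Action
   1  $ <S>                u p u u q $  expand <S> → <K> <D> <G>
   2  $ <G> <D> <K>        u p u u q $  expand <K> → u
   3  $ <G> <D> u          u p u u q $  match u
   4  $ <G> <D>            p u u q $    expand <D> → λ
   5  $ <G>                p u u q $    expand <G> → <B> q <G>
   6  $ <G> q <B>          p u u q $    expand <B> → p u <S>
   7  $ <G> q <S> u p      p u u q $    match p
   8  $ <G> q <S> u        u u q $      match u
   9  $ <G> q <S>          u q $        expand <S> → <K> <D> <G>
  10  $ <G> q <G> <D> <K>  u q $        expand <K> → u
  11  $ <G> q <G> <D> u    u q $        match u
  12  $ <G> q <G> <D>      q $          expand <D> → λ
  13  $ <G> q <G>          q $          expand <G> → λ
  14  $ <G> q              q $          match q
Stack after step 14: $ <G> (top = <G>).

<G>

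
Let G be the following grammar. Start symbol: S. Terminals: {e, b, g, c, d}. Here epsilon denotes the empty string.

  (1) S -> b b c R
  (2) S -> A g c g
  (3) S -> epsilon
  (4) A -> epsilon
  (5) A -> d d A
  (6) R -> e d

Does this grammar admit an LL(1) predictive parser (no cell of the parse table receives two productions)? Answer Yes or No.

FIRST(S) = {epsilon, b, d, g}
FIRST(A) = {epsilon, d}
FIRST(R) = {e}
FOLLOW(S) = {$}
FOLLOW(A) = {g}
FOLLOW(R) = {$}
Each cell of M receives at most one production.

Yes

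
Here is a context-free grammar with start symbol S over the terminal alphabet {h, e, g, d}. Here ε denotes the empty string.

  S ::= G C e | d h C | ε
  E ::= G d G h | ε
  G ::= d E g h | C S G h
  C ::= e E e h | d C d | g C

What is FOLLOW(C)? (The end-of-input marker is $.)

FIRST(C) = {d, e, g}
FIRST(G) = {d, e, g}  (via C S G h)
FIRST(S) = {ε, d, e, g}  (via G C e)
FIRST(E) = {ε, d, e, g}  (via G d G h)
FOLLOW(S) includes $ since S is the start symbol.
FOLLOW(S): in G::=C S G h, S is followed by G h with FIRST {d, e, g}. Thus FOLLOW(S) = {$, d, e, g}.
FOLLOW(E): in G::=d E g h, E is followed by g h with FIRST {g}; in C::=e E e h, E is followed by e h with FIRST {e}. Thus FOLLOW(E) = {e, g}.
FOLLOW(G): in S::=G C e, G is followed by C e with FIRST {d, e, g}; in E::=G d G h (occurrence 1), G is followed by d G h with FIRST {d}; in E::=G d G h (occurrence 2), G is followed by h with FIRST {h}; in G::=C S G h, G is followed by h with FIRST {h}. Thus FOLLOW(G) = {d, e, g, h}.
FOLLOW(C): in S::=G C e, C is followed by e with FIRST {e}; in S::=d h C, the suffix after C is empty, so FOLLOW(C) ⊇ FOLLOW(S) = {$, d, e, g}; in G::=C S G h, C is followed by S G h with FIRST {d, e, g}; in C::=d C d, C is followed by d with FIRST {d}; in C::=g C, the suffix after C is empty (adds nothing new). Thus FOLLOW(C) = {$, d, e, g}.

{$, d, e, g}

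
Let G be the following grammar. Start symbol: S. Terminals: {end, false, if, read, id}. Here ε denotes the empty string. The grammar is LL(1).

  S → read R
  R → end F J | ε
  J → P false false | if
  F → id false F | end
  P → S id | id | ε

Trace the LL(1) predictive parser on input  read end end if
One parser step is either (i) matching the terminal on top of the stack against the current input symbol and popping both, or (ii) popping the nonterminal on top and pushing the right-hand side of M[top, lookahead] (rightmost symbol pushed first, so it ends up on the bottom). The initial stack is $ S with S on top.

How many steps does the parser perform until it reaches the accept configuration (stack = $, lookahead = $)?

8

     Stack      Input              Action
  1  $ S        read end end if $  expand S → read R
  2  $ R read   read end end if $  match read
  3  $ R        end end if $       expand R → end F J
  4  $ J F end  end end if $       match end
  5  $ J F      end if $           expand F → end
  6  $ J end    end if $           match end
  7  $ J        if $               expand J → if
  8  $ if       if $               match if
Accept reached after 8 steps.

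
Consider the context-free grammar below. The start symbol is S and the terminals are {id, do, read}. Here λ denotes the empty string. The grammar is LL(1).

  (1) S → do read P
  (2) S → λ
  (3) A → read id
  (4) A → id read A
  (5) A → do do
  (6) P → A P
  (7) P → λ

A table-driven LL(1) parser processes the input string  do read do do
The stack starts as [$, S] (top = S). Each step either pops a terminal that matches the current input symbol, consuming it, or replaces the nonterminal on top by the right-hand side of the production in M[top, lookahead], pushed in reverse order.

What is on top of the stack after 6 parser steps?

do

     Stack        Input            Action
  1  $ S          do read do do $  expand S → do read P
  2  $ P read do  do read do do $  match do
  3  $ P read     read do do $     match read
  4  $ P          do do $          expand P → A P
  5  $ P A        do do $          expand A → do do
  6  $ P do do    do do $          match do
Stack after step 6: $ P do (top = do).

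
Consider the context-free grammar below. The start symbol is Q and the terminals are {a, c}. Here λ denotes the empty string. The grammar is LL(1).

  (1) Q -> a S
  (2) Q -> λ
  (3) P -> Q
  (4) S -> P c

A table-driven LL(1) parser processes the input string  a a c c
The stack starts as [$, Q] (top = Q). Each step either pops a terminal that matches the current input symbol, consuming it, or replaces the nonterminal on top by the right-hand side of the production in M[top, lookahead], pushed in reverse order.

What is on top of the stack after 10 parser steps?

      Stack    Input      Action
   1  $ Q      a a c c $  expand Q -> a S
   2  $ S a    a a c c $  match a
   3  $ S      a c c $    expand S -> P c
   4  $ c P    a c c $    expand P -> Q
   5  $ c Q    a c c $    expand Q -> a S
   6  $ c S a  a c c $    match a
   7  $ c S    c c $      expand S -> P c
   8  $ c c P  c c $      expand P -> Q
   9  $ c c Q  c c $      expand Q -> λ
  10  $ c c    c c $      match c
Stack after step 10: $ c (top = c).

c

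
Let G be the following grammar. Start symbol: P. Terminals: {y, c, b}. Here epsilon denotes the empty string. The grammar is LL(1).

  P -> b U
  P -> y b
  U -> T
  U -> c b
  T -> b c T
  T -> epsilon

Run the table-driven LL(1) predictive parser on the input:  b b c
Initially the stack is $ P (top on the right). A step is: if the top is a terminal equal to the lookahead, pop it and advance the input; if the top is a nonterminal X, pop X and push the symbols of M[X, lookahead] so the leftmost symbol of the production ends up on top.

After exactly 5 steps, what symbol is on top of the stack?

c

step 1: stack=$ P  input=b b c $  — expand P -> b U
step 2: stack=$ U b  input=b b c $  — match b
step 3: stack=$ U  input=b c $  — expand U -> T
step 4: stack=$ T  input=b c $  — expand T -> b c T
step 5: stack=$ T c b  input=b c $  — match b
Stack after step 5: $ T c (top = c).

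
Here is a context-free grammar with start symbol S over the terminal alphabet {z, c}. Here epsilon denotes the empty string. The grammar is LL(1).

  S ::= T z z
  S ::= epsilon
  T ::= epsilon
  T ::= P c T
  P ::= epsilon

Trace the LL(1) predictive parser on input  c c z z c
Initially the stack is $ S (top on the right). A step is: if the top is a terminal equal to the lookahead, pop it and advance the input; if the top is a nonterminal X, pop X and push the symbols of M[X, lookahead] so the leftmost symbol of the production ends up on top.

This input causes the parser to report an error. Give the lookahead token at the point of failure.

step 1: stack=$ S  input=c c z z c $  — expand S ::= T z z
step 2: stack=$ z z T  input=c c z z c $  — expand T ::= P c T
step 3: stack=$ z z T c P  input=c c z z c $  — expand P ::= epsilon
step 4: stack=$ z z T c  input=c c z z c $  — match c
step 5: stack=$ z z T  input=c z z c $  — expand T ::= P c T
step 6: stack=$ z z T c P  input=c z z c $  — expand P ::= epsilon
step 7: stack=$ z z T c  input=c z z c $  — match c
step 8: stack=$ z z T  input=z z c $  — expand T ::= epsilon
step 9: stack=$ z z  input=z z c $  — match z
step 10: stack=$ z  input=z c $  — match z
step 11: stack=$  input=c $  — error: stack empty but input remains

c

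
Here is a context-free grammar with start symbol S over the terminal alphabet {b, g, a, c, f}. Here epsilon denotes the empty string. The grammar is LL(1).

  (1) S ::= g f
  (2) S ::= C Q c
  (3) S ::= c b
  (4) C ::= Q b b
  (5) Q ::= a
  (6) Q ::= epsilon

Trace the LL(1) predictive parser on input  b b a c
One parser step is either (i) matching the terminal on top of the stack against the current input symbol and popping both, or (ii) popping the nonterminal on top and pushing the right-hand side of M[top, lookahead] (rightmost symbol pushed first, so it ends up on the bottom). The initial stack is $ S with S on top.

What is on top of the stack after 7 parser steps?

c

     Stack        Input      Action
  1  $ S          b b a c $  expand S ::= C Q c
  2  $ c Q C      b b a c $  expand C ::= Q b b
  3  $ c Q b b Q  b b a c $  expand Q ::= epsilon
  4  $ c Q b b    b b a c $  match b
  5  $ c Q b      b a c $    match b
  6  $ c Q        a c $      expand Q ::= a
  7  $ c a        a c $      match a
Stack after step 7: $ c (top = c).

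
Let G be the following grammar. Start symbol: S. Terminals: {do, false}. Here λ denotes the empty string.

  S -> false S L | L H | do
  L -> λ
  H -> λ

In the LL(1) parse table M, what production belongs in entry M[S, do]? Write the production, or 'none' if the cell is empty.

FIRST(L) = {λ}
FIRST(H) = {λ}
FIRST(S) = {λ, do, false}  (via L H)
FOLLOW(S) includes $ since S is the start symbol.
FOLLOW(S): in S->false S L, S is followed by L with FIRST {λ}; in S->false S L, the suffix after S is nullable (adds nothing new). Thus FOLLOW(S) = {$}.
For S -> false S L: FIRST(false S L) = {false}, so it goes in M[S, t] for t ∈ {false}.
For S -> L H: FIRST(L H) = {λ}, so it goes in M[S, t] for t ∈ {}; since λ ∈ FIRST, also for every t ∈ FOLLOW(S) = {$}.
For S -> do: FIRST(do) = {do}, so it goes in M[S, t] for t ∈ {do}.

S -> do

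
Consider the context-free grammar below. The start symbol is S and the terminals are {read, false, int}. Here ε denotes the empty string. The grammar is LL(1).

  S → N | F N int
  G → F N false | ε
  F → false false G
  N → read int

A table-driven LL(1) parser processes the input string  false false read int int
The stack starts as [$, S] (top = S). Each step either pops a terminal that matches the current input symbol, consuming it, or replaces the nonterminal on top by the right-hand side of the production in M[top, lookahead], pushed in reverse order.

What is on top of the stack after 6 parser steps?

step 1: stack=$ S  input=false false read int int $  — expand S → F N int
step 2: stack=$ int N F  input=false false read int int $  — expand F → false false G
step 3: stack=$ int N G false false  input=false false read int int $  — match false
step 4: stack=$ int N G false  input=false read int int $  — match false
step 5: stack=$ int N G  input=read int int $  — expand G → ε
step 6: stack=$ int N  input=read int int $  — expand N → read int
Stack after step 6: $ int int read (top = read).

read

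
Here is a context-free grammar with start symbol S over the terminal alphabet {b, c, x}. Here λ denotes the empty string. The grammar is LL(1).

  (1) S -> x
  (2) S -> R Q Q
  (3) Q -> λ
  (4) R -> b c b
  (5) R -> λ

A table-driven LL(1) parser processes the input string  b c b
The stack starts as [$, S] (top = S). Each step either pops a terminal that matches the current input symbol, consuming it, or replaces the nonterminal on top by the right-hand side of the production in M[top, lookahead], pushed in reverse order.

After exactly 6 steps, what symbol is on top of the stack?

     Stack        Input    Action
  1  $ S          b c b $  expand S -> R Q Q
  2  $ Q Q R      b c b $  expand R -> b c b
  3  $ Q Q b c b  b c b $  match b
  4  $ Q Q b c    c b $    match c
  5  $ Q Q b      b $      match b
  6  $ Q Q        $        expand Q -> λ
Stack after step 6: $ Q (top = Q).

Q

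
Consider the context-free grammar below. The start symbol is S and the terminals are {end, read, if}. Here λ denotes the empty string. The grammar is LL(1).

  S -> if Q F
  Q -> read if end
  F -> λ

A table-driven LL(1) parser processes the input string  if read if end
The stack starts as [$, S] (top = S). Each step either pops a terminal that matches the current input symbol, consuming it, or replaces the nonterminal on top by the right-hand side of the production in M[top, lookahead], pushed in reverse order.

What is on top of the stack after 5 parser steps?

end

     Stack            Input             Action
  1  $ S              if read if end $  expand S -> if Q F
  2  $ F Q if         if read if end $  match if
  3  $ F Q            read if end $     expand Q -> read if end
  4  $ F end if read  read if end $     match read
  5  $ F end if       if end $          match if
Stack after step 5: $ F end (top = end).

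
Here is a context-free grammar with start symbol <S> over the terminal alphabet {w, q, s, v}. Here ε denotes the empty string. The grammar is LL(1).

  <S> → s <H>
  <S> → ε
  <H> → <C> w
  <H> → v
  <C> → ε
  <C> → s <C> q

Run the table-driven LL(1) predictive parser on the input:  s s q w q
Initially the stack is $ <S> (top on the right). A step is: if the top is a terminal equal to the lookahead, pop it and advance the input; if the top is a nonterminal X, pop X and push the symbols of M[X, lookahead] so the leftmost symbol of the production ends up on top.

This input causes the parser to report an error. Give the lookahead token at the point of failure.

q

     Stack        Input        Action
  1  $ <S>        s s q w q $  expand <S> → s <H>
  2  $ <H> s      s s q w q $  match s
  3  $ <H>        s q w q $    expand <H> → <C> w
  4  $ w <C>      s q w q $    expand <C> → s <C> q
  5  $ w q <C> s  s q w q $    match s
  6  $ w q <C>    q w q $      expand <C> → ε
  7  $ w q        q w q $      match q
  8  $ w          w q $        match w
  9  $            q $          error: stack empty but input remains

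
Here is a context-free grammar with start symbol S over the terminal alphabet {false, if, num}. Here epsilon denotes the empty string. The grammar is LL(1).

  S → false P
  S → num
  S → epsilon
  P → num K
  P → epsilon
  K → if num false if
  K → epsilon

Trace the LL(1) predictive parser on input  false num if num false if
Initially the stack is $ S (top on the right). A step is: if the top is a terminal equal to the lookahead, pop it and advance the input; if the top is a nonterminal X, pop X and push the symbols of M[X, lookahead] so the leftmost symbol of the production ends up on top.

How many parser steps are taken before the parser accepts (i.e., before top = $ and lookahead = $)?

step 1: stack=$ S  input=false num if num false if $  — expand S → false P
step 2: stack=$ P false  input=false num if num false if $  — match false
step 3: stack=$ P  input=num if num false if $  — expand P → num K
step 4: stack=$ K num  input=num if num false if $  — match num
step 5: stack=$ K  input=if num false if $  — expand K → if num false if
step 6: stack=$ if false num if  input=if num false if $  — match if
step 7: stack=$ if false num  input=num false if $  — match num
step 8: stack=$ if false  input=false if $  — match false
step 9: stack=$ if  input=if $  — match if
Accept reached after 9 steps.

9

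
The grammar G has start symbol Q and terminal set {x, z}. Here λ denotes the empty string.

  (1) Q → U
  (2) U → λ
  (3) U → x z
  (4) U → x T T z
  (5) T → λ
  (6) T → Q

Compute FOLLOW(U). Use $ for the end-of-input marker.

FIRST(U) = {λ, x}
FIRST(Q) = {λ, x}  (via U)
FIRST(T) = {λ, x}  (via Q)
FOLLOW(Q) includes $ since Q is the start symbol.
FOLLOW(T): in U→x T T z (occurrence 1), T is followed by T z with FIRST {x, z}; in U→x T T z (occurrence 2), T is followed by z with FIRST {z}. Thus FOLLOW(T) = {x, z}.
FOLLOW(Q): in T→Q, the suffix after Q is empty, so FOLLOW(Q) ⊇ FOLLOW(T) = {x, z}. Thus FOLLOW(Q) = {$, x, z}.
FOLLOW(U): in Q→U, the suffix after U is empty, so FOLLOW(U) ⊇ FOLLOW(Q) = {$, x, z}. Thus FOLLOW(U) = {$, x, z}.

{$, x, z}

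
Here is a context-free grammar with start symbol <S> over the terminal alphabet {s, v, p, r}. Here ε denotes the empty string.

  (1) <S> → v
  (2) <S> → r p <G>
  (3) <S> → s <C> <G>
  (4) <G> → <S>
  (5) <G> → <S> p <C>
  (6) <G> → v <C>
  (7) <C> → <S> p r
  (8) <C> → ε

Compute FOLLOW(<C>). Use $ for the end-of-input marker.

FIRST(<S>) = {r, s, v}
FIRST(<G>) = {r, s, v}  (via <S>, <S> p <C>)
FIRST(<C>) = {ε, r, s, v}  (via <S> p r)
FOLLOW(<S>) includes $ since <S> is the start symbol.
FOLLOW(<S>): in <G>→<S>, the suffix after <S> is empty, so FOLLOW(<S>) ⊇ FOLLOW(<G>) = {$, p}; in <G>→<S> p <C>, <S> is followed by p <C> with FIRST {p}; in <C>→<S> p r, <S> is followed by p r with FIRST {p}. Thus FOLLOW(<S>) = {$, p}.
FOLLOW(<G>): in <S>→r p <G>, the suffix after <G> is empty, so FOLLOW(<G>) ⊇ FOLLOW(<S>) = {$, p}; in <S>→s <C> <G>, the suffix after <G> is empty, so FOLLOW(<G>) ⊇ FOLLOW(<S>) = {$, p}. Thus FOLLOW(<G>) = {$, p}.
FOLLOW(<C>): in <S>→s <C> <G>, <C> is followed by <G> with FIRST {r, s, v}; in <G>→<S> p <C>, the suffix after <C> is empty, so FOLLOW(<C>) ⊇ FOLLOW(<G>) = {$, p}; in <G>→v <C>, the suffix after <C> is empty, so FOLLOW(<C>) ⊇ FOLLOW(<G>) = {$, p}. Thus FOLLOW(<C>) = {$, p, r, s, v}.

{$, p, r, s, v}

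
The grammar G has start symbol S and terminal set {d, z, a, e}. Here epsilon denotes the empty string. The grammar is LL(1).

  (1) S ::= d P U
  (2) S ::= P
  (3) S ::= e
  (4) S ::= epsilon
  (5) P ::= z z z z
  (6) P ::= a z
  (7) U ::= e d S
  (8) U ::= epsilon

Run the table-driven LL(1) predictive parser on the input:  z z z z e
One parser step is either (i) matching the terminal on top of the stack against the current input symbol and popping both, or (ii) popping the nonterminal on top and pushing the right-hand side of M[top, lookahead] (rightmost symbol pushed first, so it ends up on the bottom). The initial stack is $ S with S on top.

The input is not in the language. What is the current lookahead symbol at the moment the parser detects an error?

e

step 1: stack=$ S  input=z z z z e $  — expand S ::= P
step 2: stack=$ P  input=z z z z e $  — expand P ::= z z z z
step 3: stack=$ z z z z  input=z z z z e $  — match z
step 4: stack=$ z z z  input=z z z e $  — match z
step 5: stack=$ z z  input=z z e $  — match z
step 6: stack=$ z  input=z e $  — match z
step 7: stack=$  input=e $  — error: stack empty but input remains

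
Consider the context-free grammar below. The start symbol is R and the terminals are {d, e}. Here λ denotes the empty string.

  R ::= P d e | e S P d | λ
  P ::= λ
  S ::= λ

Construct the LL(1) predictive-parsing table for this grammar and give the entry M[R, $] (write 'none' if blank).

FIRST(P) = {λ}
FIRST(S) = {λ}
FIRST(R) = {λ, d, e}  (via P d e)
FOLLOW(R) includes $ since R is the start symbol.
FOLLOW(R): R appears on no right-hand side. Thus FOLLOW(R) = {$}.
For R ::= P d e: FIRST(P d e) = {d}, so it goes in M[R, t] for t ∈ {d}.
For R ::= e S P d: FIRST(e S P d) = {e}, so it goes in M[R, t] for t ∈ {e}.
For R ::= λ: FIRST(λ) = {λ}, so it goes in M[R, t] for t ∈ {}; since λ ∈ FIRST, also for every t ∈ FOLLOW(R) = {$}.

R ::= λ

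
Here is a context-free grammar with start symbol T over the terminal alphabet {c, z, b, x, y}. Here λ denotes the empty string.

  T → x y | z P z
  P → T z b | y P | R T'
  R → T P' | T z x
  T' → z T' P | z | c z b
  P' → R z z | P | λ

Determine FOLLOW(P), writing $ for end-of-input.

{c, x, y, z}

FIRST(T): from T→x y we get {x}; from T→z P z we get {z}. So FIRST(T) = {x, z}.
FIRST(T'): from T'→z T' P we get {z}; from T'→z we get {z}; from T'→c z b we get {c}. So FIRST(T') = {c, z}.
FIRST(R): from R→T P' we get {x, z}; from R→T z x we get {x, z}. So FIRST(R) = {x, z}.
FIRST(P): from P→T z b we get {x, z}; from P→y P we get {y}; from P→R T' we get {x, z}. So FIRST(P) = {x, y, z}.
FIRST(P'): from P'→R z z we get {x, z}; from P'→P we get {x, y, z}; from P'→λ we get {λ}. So FIRST(P') = {λ, x, y, z}.
FOLLOW(T) includes $ since T is the start symbol.
FOLLOW(R): in P→R T', R is followed by T' with FIRST {c, z}; in P'→R z z, R is followed by z z with FIRST {z}. Thus FOLLOW(R) = {c, z}.
FOLLOW(T): in P→T z b, T is followed by z b with FIRST {z}; in R→T P', T is followed by P' with FIRST {λ, x, y, z}; in R→T P', the suffix after T is nullable, so FOLLOW(T) ⊇ FOLLOW(R) = {c, z}; in R→T z x, T is followed by z x with FIRST {z}. Thus FOLLOW(T) = {$, c, x, y, z}.
FOLLOW(P'): in R→T P', the suffix after P' is empty, so FOLLOW(P') ⊇ FOLLOW(R) = {c, z}. Thus FOLLOW(P') = {c, z}.
FOLLOW(P): in T→z P z, P is followed by z with FIRST {z}; in P→y P, the suffix after P is empty (adds nothing new); in T'→z T' P, the suffix after P is empty, so FOLLOW(P) ⊇ FOLLOW(T') = {c, x, y, z}; in P'→P, the suffix after P is empty, so FOLLOW(P) ⊇ FOLLOW(P') = {c, z}. Thus FOLLOW(P) = {c, x, y, z}.
FOLLOW(T'): in P→R T', the suffix after T' is empty, so FOLLOW(T') ⊇ FOLLOW(P) = {c, x, y, z}; in T'→z T' P, T' is followed by P with FIRST {x, y, z}. Thus FOLLOW(T') = {c, x, y, z}.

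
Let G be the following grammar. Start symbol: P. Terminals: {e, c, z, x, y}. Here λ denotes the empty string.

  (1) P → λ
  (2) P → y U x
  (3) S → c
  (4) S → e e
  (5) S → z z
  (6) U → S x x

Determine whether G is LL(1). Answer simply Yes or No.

FIRST(P) = {λ, y}
FIRST(S) = {c, e, z}
FIRST(U) = {c, e, z}
FOLLOW(P) = {$}
FOLLOW(S) = {x}
FOLLOW(U) = {x}
Each cell of M receives at most one production.

Yes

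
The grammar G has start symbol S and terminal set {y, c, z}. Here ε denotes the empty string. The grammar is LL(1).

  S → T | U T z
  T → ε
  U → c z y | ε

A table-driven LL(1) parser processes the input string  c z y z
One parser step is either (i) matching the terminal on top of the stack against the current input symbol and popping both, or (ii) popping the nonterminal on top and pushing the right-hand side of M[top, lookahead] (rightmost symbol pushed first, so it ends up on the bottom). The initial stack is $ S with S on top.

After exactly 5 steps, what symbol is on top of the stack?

step 1: stack=$ S  input=c z y z $  — expand S → U T z
step 2: stack=$ z T U  input=c z y z $  — expand U → c z y
step 3: stack=$ z T y z c  input=c z y z $  — match c
step 4: stack=$ z T y z  input=z y z $  — match z
step 5: stack=$ z T y  input=y z $  — match y
Stack after step 5: $ z T (top = T).

T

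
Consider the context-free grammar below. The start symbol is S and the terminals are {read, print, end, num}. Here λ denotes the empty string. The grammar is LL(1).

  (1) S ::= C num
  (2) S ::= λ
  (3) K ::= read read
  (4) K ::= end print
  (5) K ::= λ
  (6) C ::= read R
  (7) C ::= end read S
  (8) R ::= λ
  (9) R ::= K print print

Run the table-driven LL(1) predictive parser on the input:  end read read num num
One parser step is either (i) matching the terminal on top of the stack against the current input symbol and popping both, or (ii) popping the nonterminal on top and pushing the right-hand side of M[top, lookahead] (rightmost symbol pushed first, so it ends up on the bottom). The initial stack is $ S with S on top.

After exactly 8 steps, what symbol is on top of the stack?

step 1: stack=$ S  input=end read read num num $  — expand S ::= C num
step 2: stack=$ num C  input=end read read num num $  — expand C ::= end read S
step 3: stack=$ num S read end  input=end read read num num $  — match end
step 4: stack=$ num S read  input=read read num num $  — match read
step 5: stack=$ num S  input=read num num $  — expand S ::= C num
step 6: stack=$ num num C  input=read num num $  — expand C ::= read R
step 7: stack=$ num num R read  input=read num num $  — match read
step 8: stack=$ num num R  input=num num $  — expand R ::= λ
Stack after step 8: $ num num (top = num).

num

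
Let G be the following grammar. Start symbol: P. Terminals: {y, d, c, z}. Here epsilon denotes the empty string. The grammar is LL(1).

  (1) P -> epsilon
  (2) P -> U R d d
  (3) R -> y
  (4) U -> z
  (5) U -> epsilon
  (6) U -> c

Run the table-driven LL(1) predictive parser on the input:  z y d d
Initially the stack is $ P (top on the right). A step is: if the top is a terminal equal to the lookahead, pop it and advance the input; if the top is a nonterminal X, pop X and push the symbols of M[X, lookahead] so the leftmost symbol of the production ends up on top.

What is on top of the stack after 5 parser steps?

step 1: stack=$ P  input=z y d d $  — expand P -> U R d d
step 2: stack=$ d d R U  input=z y d d $  — expand U -> z
step 3: stack=$ d d R z  input=z y d d $  — match z
step 4: stack=$ d d R  input=y d d $  — expand R -> y
step 5: stack=$ d d y  input=y d d $  — match y
Stack after step 5: $ d d (top = d).

d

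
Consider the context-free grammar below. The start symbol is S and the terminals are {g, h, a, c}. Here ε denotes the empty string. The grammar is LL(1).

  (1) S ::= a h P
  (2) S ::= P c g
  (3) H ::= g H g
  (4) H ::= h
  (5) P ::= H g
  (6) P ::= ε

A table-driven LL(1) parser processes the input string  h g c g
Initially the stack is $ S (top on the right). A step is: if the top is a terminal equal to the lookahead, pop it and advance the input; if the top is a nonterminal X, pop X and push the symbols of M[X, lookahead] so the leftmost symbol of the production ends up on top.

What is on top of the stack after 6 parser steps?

step 1: stack=$ S  input=h g c g $  — expand S ::= P c g
step 2: stack=$ g c P  input=h g c g $  — expand P ::= H g
step 3: stack=$ g c g H  input=h g c g $  — expand H ::= h
step 4: stack=$ g c g h  input=h g c g $  — match h
step 5: stack=$ g c g  input=g c g $  — match g
step 6: stack=$ g c  input=c g $  — match c
Stack after step 6: $ g (top = g).

g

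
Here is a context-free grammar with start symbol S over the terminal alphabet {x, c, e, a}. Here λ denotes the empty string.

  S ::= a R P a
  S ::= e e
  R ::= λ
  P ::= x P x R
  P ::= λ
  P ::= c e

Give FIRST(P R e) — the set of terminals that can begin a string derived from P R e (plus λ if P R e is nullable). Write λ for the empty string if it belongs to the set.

{c, e, x}

FIRST(S) = {a, e}
FIRST(R) = {λ}
FIRST(P) = {λ, c, x}
FIRST(P R e): take FIRST of each symbol in turn, carrying on past any symbol whose FIRST contains λ; result {c, e, x}.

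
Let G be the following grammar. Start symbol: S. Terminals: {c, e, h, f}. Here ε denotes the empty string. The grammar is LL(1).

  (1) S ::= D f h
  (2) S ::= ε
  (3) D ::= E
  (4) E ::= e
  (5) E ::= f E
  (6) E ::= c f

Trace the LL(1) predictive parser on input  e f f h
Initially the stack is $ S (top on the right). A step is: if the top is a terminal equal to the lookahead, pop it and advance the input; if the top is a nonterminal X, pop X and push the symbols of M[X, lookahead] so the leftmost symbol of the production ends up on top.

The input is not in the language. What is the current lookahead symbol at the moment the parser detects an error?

step 1: stack=$ S  input=e f f h $  — expand S ::= D f h
step 2: stack=$ h f D  input=e f f h $  — expand D ::= E
step 3: stack=$ h f E  input=e f f h $  — expand E ::= e
step 4: stack=$ h f e  input=e f f h $  — match e
step 5: stack=$ h f  input=f f h $  — match f
step 6: stack=$ h  input=f h $  — error: top is terminal h but lookahead is f

f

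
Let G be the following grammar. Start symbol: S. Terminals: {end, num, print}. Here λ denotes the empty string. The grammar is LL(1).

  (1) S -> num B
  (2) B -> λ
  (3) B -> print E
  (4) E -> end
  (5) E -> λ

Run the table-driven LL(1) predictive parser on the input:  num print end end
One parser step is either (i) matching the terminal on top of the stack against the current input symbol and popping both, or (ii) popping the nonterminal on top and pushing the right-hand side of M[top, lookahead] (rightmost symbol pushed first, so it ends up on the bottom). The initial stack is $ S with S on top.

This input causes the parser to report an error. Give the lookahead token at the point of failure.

end

     Stack      Input                Action
  1  $ S        num print end end $  expand S -> num B
  2  $ B num    num print end end $  match num
  3  $ B        print end end $      expand B -> print E
  4  $ E print  print end end $      match print
  5  $ E        end end $            expand E -> end
  6  $ end      end end $            match end
  7  $          end $                error: stack empty but input remains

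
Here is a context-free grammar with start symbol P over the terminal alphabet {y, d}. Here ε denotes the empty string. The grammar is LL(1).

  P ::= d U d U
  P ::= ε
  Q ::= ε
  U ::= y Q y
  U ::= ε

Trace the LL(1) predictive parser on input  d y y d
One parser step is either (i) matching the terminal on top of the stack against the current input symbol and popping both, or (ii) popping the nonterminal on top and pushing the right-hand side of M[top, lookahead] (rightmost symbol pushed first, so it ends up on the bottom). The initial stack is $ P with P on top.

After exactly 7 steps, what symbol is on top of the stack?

U

step 1: stack=$ P  input=d y y d $  — expand P ::= d U d U
step 2: stack=$ U d U d  input=d y y d $  — match d
step 3: stack=$ U d U  input=y y d $  — expand U ::= y Q y
step 4: stack=$ U d y Q y  input=y y d $  — match y
step 5: stack=$ U d y Q  input=y d $  — expand Q ::= ε
step 6: stack=$ U d y  input=y d $  — match y
step 7: stack=$ U d  input=d $  — match d
Stack after step 7: $ U (top = U).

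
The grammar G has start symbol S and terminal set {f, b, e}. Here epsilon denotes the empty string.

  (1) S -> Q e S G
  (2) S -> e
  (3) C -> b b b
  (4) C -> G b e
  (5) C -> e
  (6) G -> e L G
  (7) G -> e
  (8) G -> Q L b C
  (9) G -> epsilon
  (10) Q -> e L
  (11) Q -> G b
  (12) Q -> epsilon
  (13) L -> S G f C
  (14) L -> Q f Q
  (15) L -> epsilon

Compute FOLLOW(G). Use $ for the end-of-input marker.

{$, b, e, f}

FIRST(S): from S->Q e S G we get {b, e, f}; from S->e we get {e}. So FIRST(S) = {b, e, f}.
FIRST(C): from C->b b b we get {b}; from C->G b e we get {b, e, f}; from C->e we get {e}. So FIRST(C) = {b, e, f}.
FIRST(G): from G->e L G we get {e}; from G->e we get {e}; from G->Q L b C we get {b, e, f}; from G->epsilon we get {epsilon}. So FIRST(G) = {epsilon, b, e, f}.
FIRST(Q): from Q->e L we get {e}; from Q->G b we get {b, e, f}; from Q->epsilon we get {epsilon}. So FIRST(Q) = {epsilon, b, e, f}.
FIRST(L): from L->S G f C we get {b, e, f}; from L->Q f Q we get {b, e, f}; from L->epsilon we get {epsilon}. So FIRST(L) = {epsilon, b, e, f}.
FOLLOW(S) includes $ since S is the start symbol.
FOLLOW(S): in S->Q e S G, S is followed by G with FIRST {epsilon, b, e, f}; in S->Q e S G, the suffix after S is nullable (adds nothing new); in L->S G f C, S is followed by G f C with FIRST {b, e, f}. Thus FOLLOW(S) = {$, b, e, f}.
FOLLOW(G): in S->Q e S G, the suffix after G is empty, so FOLLOW(G) ⊇ FOLLOW(S) = {$, b, e, f}; in C->G b e, G is followed by b e with FIRST {b}; in G->e L G, the suffix after G is empty (adds nothing new); in Q->G b, G is followed by b with FIRST {b}; in L->S G f C, G is followed by f C with FIRST {f}. Thus FOLLOW(G) = {$, b, e, f}.
FOLLOW(C): in G->Q L b C, the suffix after C is empty, so FOLLOW(C) ⊇ FOLLOW(G) = {$, b, e, f}; in L->S G f C, the suffix after C is empty, so FOLLOW(C) ⊇ FOLLOW(L) = {$, b, e, f}. Thus FOLLOW(C) = {$, b, e, f}.
FOLLOW(Q): in S->Q e S G, Q is followed by e S G with FIRST {e}; in G->Q L b C, Q is followed by L b C with FIRST {b, e, f}; in L->Q f Q (occurrence 1), Q is followed by f Q with FIRST {f}; in L->Q f Q (occurrence 2), the suffix after Q is empty, so FOLLOW(Q) ⊇ FOLLOW(L) = {$, b, e, f}. Thus FOLLOW(Q) = {$, b, e, f}.
FOLLOW(L): in G->e L G, L is followed by G with FIRST {epsilon, b, e, f}; in G->e L G, the suffix after L is nullable, so FOLLOW(L) ⊇ FOLLOW(G) = {$, b, e, f}; in G->Q L b C, L is followed by b C with FIRST {b}; in Q->e L, the suffix after L is empty, so FOLLOW(L) ⊇ FOLLOW(Q) = {$, b, e, f}. Thus FOLLOW(L) = {$, b, e, f}.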